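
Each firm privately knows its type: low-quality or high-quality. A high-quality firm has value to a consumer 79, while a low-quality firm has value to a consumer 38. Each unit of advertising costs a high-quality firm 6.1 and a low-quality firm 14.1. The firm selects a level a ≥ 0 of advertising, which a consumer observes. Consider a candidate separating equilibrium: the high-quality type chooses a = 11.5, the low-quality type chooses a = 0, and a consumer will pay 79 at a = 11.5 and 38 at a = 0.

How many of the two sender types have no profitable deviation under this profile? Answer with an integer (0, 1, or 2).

Low-quality type: stay at 0 → 38; mimic → 79 − 14.1 × 11.5 = -83.15. IC holds (38 ≥ -83.15).
High-quality type: signal → 79 − 6.1 × 11.5 = 8.85; deviate to 0 → 38. IC fails (8.85 < 38).
1 of 2 constraints hold, so this profile is not an equilibrium.

1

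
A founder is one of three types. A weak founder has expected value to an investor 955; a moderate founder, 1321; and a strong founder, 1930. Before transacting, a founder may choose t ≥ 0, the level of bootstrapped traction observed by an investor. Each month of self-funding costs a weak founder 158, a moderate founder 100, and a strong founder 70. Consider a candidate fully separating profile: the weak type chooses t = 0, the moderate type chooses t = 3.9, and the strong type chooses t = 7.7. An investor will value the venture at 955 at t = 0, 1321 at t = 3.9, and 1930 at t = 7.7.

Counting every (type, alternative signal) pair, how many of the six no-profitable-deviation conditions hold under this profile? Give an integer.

4

Moderate (own payoff 1321 − 100×3.9 = 931): to t=0 gives 955 → profitable ✗; to t=7.7 gives 1930 − 100×7.7 = 1160 → profitable ✗.
Weak (own payoff 955): to t=3.9 gives 1321 − 158×3.9 = 704.8 → no gain ✓; to t=7.7 gives 1930 − 158×7.7 = 713.4 → no gain ✓.
Strong (own payoff 1930 − 70×7.7 = 1391): to t=0 gives 955 → no gain ✓; to t=3.9 gives 1321 − 70×3.9 = 1048 → no gain ✓.
4 of the 6 constraints hold; not an equilibrium.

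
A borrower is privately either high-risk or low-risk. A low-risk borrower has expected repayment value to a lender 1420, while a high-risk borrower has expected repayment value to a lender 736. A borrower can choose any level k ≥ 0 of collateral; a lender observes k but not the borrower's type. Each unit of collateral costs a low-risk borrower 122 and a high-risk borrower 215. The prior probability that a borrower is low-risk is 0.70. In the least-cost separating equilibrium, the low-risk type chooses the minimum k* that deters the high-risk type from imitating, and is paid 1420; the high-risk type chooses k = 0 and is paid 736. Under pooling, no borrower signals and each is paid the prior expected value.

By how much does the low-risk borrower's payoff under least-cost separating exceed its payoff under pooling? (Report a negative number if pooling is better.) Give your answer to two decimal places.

-182.93

Least-cost separating signal: k* solves 736 = 1420 − 215·k*, so k* = (1420 − 736)/215 ≈ 3.1814.
Low-risk type's separating payoff: 1420 − 122 × k* = 1420 − 122 × (1420 − 736)/215 = 1420 − 83448/215 ≈ 1031.8698.
Pooling payoff: 0.70 × 1420 + 0.30 × 736 = 1214.8.
Difference: 1031.8698 − 1214.8 = -182.9302, i.e. -182.93 to two decimal places.
The low-risk type would prefer the pooling outcome.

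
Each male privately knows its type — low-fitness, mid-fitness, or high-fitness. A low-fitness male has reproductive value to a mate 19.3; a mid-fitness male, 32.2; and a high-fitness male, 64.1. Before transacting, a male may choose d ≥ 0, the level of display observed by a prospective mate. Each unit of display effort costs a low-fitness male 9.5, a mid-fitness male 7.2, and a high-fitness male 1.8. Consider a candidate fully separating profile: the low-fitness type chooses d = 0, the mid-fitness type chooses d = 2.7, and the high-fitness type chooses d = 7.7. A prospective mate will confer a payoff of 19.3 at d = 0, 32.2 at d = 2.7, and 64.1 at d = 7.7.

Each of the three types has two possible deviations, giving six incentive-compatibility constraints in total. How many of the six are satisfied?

Low-fitness (own payoff 19.3): to d=2.7 gives 32.2 − 9.5×2.7 = 6.55 → no gain ✓; to d=7.7 gives 64.1 − 9.5×7.7 = -9.05 → no gain ✓.
High-fitness (own payoff 64.1 − 1.8×7.7 = 50.24): to d=0 gives 19.3 → no gain ✓; to d=2.7 gives 32.2 − 1.8×2.7 = 27.34 → no gain ✓.
Mid-fitness (own payoff 32.2 − 7.2×2.7 = 12.76): to d=0 gives 19.3 → profitable ✗; to d=7.7 gives 64.1 − 7.2×7.7 = 8.66 → no gain ✓.
5 of the 6 constraints hold; not an equilibrium.

5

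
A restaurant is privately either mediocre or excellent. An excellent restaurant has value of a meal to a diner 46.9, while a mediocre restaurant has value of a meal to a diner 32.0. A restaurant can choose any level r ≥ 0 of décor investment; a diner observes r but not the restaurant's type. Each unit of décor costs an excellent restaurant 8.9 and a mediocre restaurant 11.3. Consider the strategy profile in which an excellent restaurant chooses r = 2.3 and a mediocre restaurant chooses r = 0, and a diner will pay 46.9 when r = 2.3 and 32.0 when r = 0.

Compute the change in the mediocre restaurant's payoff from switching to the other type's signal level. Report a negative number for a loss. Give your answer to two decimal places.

Playing r = 0 the mediocre restaurant receives 32.0.
Deviating to r = 2.3 brings payment 46.9 at cost 11.3 × 2.3 = 25.99, netting 20.91.
Gain from deviating: 20.91 − 32.0 = -11.09.
The gain is negative, so the mediocre type's incentive-compatibility constraint is satisfied.

-11.09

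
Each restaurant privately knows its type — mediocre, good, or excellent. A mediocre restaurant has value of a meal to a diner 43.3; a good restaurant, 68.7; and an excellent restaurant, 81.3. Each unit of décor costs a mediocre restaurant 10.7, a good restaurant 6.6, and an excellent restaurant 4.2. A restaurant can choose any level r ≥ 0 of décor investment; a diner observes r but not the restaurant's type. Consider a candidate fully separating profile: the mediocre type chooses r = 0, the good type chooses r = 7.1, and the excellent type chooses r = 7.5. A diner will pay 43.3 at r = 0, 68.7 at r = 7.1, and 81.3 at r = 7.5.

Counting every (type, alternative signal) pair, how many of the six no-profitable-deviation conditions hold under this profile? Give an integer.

4

Excellent (own payoff 81.3 − 4.2×7.5 = 49.8): to r=0 gives 43.3 → no gain ✓; to r=7.1 gives 68.7 − 4.2×7.1 = 38.88 → no gain ✓.
Good (own payoff 68.7 − 6.6×7.1 = 21.84): to r=0 gives 43.3 → profitable ✗; to r=7.5 gives 81.3 − 6.6×7.5 = 31.8 → profitable ✗.
Mediocre (own payoff 43.3): to r=7.1 gives 68.7 − 10.7×7.1 = -7.27 → no gain ✓; to r=7.5 gives 81.3 − 10.7×7.5 = 1.05 → no gain ✓.
4 of the 6 constraints hold; not an equilibrium.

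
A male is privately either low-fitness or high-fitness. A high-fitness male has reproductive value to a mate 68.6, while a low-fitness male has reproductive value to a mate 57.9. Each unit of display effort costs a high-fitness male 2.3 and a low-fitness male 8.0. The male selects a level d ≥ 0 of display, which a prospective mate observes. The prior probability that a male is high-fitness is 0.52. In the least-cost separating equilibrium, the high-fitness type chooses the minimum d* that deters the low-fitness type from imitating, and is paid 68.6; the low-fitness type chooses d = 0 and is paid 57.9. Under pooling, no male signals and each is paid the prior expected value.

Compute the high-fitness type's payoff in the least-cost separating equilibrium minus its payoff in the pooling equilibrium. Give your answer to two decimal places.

Least-cost separating signal: d* solves 57.9 = 68.6 − 8.0·d*, so d* = (68.6 − 57.9)/8.0 = 1.3375.
High-fitness type's separating payoff: 68.6 − 2.3 × d* = 68.6 − 2.3 × (68.6 − 57.9)/8.0 = 68.6 − 24.61/8.0 ≈ 65.5238.
Pooling payoff: 0.52 × 68.6 + 0.48 × 57.9 = 63.464.
Difference: 65.5238 − 63.464 = 2.0598, i.e. 2.06 to two decimal places.
The high-fitness type prefers to separate.

2.06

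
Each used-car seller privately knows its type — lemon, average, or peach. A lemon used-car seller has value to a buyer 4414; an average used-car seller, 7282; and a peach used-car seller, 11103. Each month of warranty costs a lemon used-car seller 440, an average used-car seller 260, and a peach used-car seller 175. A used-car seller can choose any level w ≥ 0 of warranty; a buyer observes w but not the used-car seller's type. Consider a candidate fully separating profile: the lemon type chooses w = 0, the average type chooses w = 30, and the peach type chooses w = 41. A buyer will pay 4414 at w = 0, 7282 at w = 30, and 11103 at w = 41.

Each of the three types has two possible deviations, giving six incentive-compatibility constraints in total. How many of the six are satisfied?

Average (own payoff 7282 − 260×30 = -518): to w=0 gives 4414 → profitable ✗; to w=41 gives 11103 − 260×41 = 443 → profitable ✗.
Peach (own payoff 11103 − 175×41 = 3928): to w=0 gives 4414 → profitable ✗; to w=30 gives 7282 − 175×30 = 2032 → no gain ✓.
Lemon (own payoff 4414): to w=30 gives 7282 − 440×30 = -5918 → no gain ✓; to w=41 gives 11103 − 440×41 = -6937 → no gain ✓.
3 of the 6 constraints hold; not an equilibrium.

3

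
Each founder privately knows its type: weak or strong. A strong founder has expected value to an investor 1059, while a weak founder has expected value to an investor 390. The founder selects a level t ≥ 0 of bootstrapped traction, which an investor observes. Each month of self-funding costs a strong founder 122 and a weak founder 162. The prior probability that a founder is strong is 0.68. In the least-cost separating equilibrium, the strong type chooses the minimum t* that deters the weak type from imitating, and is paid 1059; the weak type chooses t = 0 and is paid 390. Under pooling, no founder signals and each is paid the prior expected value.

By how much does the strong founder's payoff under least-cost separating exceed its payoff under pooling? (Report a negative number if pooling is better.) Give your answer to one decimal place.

Least-cost separating signal: t* solves 390 = 1059 − 162·t*, so t* = (1059 − 390)/162 ≈ 4.1296.
Strong type's separating payoff: 1059 − 122 × t* = 1059 − 122 × (1059 − 390)/162 = 1059 − 81618/162 ≈ 555.185.
Pooling payoff: 0.68 × 1059 + 0.32 × 390 = 844.92.
Difference: 555.185 − 844.92 = -289.735, i.e. -289.7 to one decimal place.
The strong type would prefer the pooling outcome.

-289.7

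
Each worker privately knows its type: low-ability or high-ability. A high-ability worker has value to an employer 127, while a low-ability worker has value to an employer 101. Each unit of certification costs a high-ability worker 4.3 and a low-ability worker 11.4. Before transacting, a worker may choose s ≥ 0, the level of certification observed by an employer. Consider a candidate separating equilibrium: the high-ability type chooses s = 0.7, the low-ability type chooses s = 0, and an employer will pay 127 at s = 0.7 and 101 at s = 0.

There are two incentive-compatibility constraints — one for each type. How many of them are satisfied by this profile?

Low-ability type: stay at 0 → 101; mimic → 127 − 11.4 × 0.7 = 119.02. IC fails (101 < 119.02).
High-ability type: signal → 127 − 4.3 × 0.7 = 123.99; deviate to 0 → 101. IC holds (123.99 ≥ 101).
1 of 2 constraints hold, so this profile is not an equilibrium.

1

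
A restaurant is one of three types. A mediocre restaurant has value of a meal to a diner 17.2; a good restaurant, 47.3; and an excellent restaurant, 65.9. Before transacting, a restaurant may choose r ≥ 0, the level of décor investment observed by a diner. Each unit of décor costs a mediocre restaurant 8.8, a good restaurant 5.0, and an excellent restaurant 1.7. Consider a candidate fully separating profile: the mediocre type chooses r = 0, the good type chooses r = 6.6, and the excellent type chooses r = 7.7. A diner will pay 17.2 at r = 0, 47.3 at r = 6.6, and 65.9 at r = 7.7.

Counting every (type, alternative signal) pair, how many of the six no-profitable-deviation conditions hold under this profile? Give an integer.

4

Excellent (own payoff 65.9 − 1.7×7.7 = 52.81): to r=0 gives 17.2 → no gain ✓; to r=6.6 gives 47.3 − 1.7×6.6 = 36.08 → no gain ✓.
Mediocre (own payoff 17.2): to r=6.6 gives 47.3 − 8.8×6.6 = -10.78 → no gain ✓; to r=7.7 gives 65.9 − 8.8×7.7 = -1.86 → no gain ✓.
Good (own payoff 47.3 − 5.0×6.6 = 14.3): to r=0 gives 17.2 → profitable ✗; to r=7.7 gives 65.9 − 5.0×7.7 = 27.4 → profitable ✗.
4 of the 6 constraints hold; not an equilibrium.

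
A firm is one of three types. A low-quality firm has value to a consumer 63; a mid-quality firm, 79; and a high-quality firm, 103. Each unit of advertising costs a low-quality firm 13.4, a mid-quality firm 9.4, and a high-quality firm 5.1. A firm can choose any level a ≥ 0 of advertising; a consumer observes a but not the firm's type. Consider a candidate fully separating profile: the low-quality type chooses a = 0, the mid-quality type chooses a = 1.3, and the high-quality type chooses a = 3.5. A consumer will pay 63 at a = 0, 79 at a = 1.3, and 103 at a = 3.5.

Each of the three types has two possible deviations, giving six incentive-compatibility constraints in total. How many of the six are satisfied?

Low-quality (own payoff 63): to a=1.3 gives 79 − 13.4×1.3 = 61.58 → no gain ✓; to a=3.5 gives 103 − 13.4×3.5 = 56.1 → no gain ✓.
High-quality (own payoff 103 − 5.1×3.5 = 85.15): to a=0 gives 63 → no gain ✓; to a=1.3 gives 79 − 5.1×1.3 = 72.37 → no gain ✓.
Mid-quality (own payoff 79 − 9.4×1.3 = 66.78): to a=0 gives 63 → no gain ✓; to a=3.5 gives 103 − 9.4×3.5 = 70.1 → profitable ✗.
5 of the 6 constraints hold; not an equilibrium.

5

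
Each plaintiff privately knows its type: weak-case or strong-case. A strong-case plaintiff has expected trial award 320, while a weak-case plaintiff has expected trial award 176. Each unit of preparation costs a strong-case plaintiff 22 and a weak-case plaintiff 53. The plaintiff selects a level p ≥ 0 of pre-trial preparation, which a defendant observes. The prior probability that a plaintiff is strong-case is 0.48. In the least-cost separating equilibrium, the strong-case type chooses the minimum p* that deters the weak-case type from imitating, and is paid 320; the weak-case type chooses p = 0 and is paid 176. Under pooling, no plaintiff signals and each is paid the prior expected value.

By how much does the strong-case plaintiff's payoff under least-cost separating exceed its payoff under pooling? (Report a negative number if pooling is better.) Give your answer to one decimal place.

15.1

Least-cost separating signal: p* solves 176 = 320 − 53·p*, so p* = (320 − 176)/53 ≈ 2.7170.
Strong-case type's separating payoff: 320 − 22 × p* = 320 − 22 × (320 − 176)/53 = 320 − 3168/53 ≈ 260.226.
Pooling payoff: 0.48 × 320 + 0.52 × 176 = 245.12.
Difference: 260.226 − 245.12 = 15.106, i.e. 15.1 to one decimal place.
The strong-case type prefers to separate.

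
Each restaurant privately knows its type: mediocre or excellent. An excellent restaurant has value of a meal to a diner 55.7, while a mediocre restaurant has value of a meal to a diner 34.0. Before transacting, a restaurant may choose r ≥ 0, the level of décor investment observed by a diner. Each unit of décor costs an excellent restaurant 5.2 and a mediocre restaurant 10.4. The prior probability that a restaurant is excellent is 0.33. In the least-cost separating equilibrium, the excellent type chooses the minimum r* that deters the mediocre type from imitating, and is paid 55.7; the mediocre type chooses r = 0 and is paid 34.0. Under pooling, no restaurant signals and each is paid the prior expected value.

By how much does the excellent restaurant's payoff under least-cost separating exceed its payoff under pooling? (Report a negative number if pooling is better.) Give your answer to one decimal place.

Least-cost separating signal: r* solves 34.0 = 55.7 − 10.4·r*, so r* = (55.7 − 34.0)/10.4 ≈ 2.0865.
Excellent type's separating payoff: 55.7 − 5.2 × r* = 55.7 − 5.2 × (55.7 − 34.0)/10.4 = 55.7 − 112.84/10.4 = 44.85.
Pooling payoff: 0.33 × 55.7 + 0.67 × 34.0 = 41.161.
Difference: 44.85 − 41.161 = 3.689, i.e. 3.7 to one decimal place.
The excellent type prefers to separate.

3.7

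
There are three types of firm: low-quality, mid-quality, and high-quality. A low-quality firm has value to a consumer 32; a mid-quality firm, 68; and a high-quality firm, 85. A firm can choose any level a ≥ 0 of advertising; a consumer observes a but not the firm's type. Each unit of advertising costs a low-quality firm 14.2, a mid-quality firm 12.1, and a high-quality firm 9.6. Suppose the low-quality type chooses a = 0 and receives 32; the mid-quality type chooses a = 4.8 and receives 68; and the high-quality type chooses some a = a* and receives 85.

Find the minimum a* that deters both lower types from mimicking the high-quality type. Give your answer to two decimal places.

6.20

Low-quality type (on-path payoff 32) won't mimic when 32 ≥ 85 − 14.2·a*, i.e. a* ≥ 3.73.
Mid-quality type (on-path payoff 68 − 12.1×4.8 = 9.92) won't mimic when 9.92 ≥ 85 − 12.1·a*, i.e. a* ≥ 6.20.
Both must hold, so a* = max(3.73, 6.20) = 6.20. The mid-quality type's constraint binds.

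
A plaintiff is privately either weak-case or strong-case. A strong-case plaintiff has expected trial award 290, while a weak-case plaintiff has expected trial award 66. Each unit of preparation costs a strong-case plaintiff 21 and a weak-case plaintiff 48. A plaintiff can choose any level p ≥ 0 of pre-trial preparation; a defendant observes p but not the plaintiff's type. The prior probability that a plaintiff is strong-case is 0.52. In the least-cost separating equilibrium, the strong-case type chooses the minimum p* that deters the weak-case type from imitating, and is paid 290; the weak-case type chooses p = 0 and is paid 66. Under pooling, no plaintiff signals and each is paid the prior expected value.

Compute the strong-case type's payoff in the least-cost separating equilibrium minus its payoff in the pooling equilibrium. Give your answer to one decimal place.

9.5

Least-cost separating signal: p* solves 66 = 290 − 48·p*, so p* = (290 − 66)/48 ≈ 4.6667.
Strong-case type's separating payoff: 290 − 21 × p* = 290 − 21 × (290 − 66)/48 = 290 − 4704/48 = 192.
Pooling payoff: 0.52 × 290 + 0.48 × 66 = 182.48.
Difference: 192 − 182.48 = 9.52, i.e. 9.5 to one decimal place.
The strong-case type prefers to separate.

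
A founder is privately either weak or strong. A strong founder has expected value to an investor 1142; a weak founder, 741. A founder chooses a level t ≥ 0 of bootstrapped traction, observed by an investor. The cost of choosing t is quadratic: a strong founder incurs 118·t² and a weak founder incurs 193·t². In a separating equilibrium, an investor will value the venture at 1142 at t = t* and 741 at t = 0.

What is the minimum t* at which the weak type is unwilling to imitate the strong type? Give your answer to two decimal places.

The weak type at t = 0 receives 741; imitating at t* yields 1142 − 193·t*².
Indifference: 741 = 1142 − 193·t*², so t*² = (1142 − 741) / 193 ≈ 2.0777.
t* = √2.0777 ≈ 1.44.

1.44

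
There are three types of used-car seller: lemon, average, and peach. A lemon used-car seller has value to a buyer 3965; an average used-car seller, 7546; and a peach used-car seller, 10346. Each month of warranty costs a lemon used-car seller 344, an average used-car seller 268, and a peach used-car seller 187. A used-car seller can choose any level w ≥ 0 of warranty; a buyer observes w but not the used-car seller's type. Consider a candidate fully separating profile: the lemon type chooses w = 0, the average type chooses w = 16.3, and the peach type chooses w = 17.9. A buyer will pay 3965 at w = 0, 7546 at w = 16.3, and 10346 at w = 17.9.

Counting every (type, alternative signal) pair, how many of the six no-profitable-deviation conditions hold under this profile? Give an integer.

Peach (own payoff 10346 − 187×17.9 = 6998.7): to w=0 gives 3965 → no gain ✓; to w=16.3 gives 7546 − 187×16.3 = 4497.9 → no gain ✓.
Average (own payoff 7546 − 268×16.3 = 3177.6): to w=0 gives 3965 → profitable ✗; to w=17.9 gives 10346 − 268×17.9 = 5548.8 → profitable ✗.
Lemon (own payoff 3965): to w=16.3 gives 7546 − 344×16.3 = 1938.8 → no gain ✓; to w=17.9 gives 10346 − 344×17.9 = 4188.4 → profitable ✗.
3 of the 6 constraints hold; not an equilibrium.

3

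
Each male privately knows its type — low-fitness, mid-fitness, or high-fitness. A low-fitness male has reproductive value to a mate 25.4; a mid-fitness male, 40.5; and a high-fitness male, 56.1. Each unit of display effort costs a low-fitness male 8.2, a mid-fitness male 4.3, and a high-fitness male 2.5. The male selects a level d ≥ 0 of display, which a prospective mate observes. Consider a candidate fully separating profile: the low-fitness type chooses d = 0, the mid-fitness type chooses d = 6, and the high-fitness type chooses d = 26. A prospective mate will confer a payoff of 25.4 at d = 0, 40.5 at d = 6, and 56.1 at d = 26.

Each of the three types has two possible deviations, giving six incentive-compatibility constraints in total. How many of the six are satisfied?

3

Mid-fitness (own payoff 40.5 − 4.3×6 = 14.7): to d=0 gives 25.4 → profitable ✗; to d=26 gives 56.1 − 4.3×26 = -55.7 → no gain ✓.
Low-fitness (own payoff 25.4): to d=6 gives 40.5 − 8.2×6 = -8.7 → no gain ✓; to d=26 gives 56.1 − 8.2×26 = -157.1 → no gain ✓.
High-fitness (own payoff 56.1 − 2.5×26 = -8.9): to d=0 gives 25.4 → profitable ✗; to d=6 gives 40.5 − 2.5×6 = 25.5 → profitable ✗.
3 of the 6 constraints hold; not an equilibrium.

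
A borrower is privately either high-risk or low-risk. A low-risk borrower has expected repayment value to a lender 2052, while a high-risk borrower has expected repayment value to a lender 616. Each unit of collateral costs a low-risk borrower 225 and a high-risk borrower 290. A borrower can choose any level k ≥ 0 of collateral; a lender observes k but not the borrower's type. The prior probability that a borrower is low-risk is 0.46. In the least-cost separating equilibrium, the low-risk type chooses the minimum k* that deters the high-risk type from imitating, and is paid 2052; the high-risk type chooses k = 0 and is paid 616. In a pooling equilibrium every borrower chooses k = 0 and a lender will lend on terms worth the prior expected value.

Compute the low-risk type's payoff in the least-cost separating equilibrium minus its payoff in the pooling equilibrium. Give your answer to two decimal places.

-338.70

Least-cost separating signal: k* solves 616 = 2052 − 290·k*, so k* = (2052 − 616)/290 ≈ 4.9517.
Low-risk type's separating payoff: 2052 − 225 × k* = 2052 − 225 × (2052 − 616)/290 = 2052 − 323100/290 ≈ 937.8621.
Pooling payoff: 0.46 × 2052 + 0.54 × 616 = 1276.56.
Difference: 937.8621 − 1276.56 = -338.6979, i.e. -338.70 to two decimal places.
The low-risk type would prefer the pooling outcome.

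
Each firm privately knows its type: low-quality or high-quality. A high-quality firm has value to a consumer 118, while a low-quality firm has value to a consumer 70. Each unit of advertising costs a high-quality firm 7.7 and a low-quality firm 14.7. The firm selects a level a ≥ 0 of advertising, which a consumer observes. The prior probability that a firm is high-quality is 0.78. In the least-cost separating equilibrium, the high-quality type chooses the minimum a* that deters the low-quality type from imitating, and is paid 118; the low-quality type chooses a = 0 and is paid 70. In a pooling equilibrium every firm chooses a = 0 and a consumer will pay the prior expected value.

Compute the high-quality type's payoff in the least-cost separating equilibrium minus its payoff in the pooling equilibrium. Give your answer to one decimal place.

-14.6

Least-cost separating signal: a* solves 70 = 118 − 14.7·a*, so a* = (118 − 70)/14.7 ≈ 3.2653.
High-quality type's separating payoff: 118 − 7.7 × a* = 118 − 7.7 × (118 − 70)/14.7 = 118 − 369.6/14.7 ≈ 92.857.
Pooling payoff: 0.78 × 118 + 0.22 × 70 = 107.44.
Difference: 92.857 − 107.44 = -14.583, i.e. -14.6 to one decimal place.
The high-quality type would prefer the pooling outcome.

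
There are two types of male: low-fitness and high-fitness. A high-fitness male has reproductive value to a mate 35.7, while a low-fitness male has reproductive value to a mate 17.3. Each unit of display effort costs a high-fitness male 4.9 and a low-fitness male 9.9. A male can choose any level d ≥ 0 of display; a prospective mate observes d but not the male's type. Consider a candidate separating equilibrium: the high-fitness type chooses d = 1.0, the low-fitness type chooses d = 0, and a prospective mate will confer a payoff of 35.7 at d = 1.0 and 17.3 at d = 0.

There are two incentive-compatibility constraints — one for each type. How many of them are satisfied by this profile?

1

Low-fitness type: stay at 0 → 17.3; mimic → 35.7 − 9.9 × 1.0 = 25.8. IC fails (17.3 < 25.8).
High-fitness type: signal → 35.7 − 4.9 × 1.0 = 30.8; deviate to 0 → 17.3. IC holds (30.8 ≥ 17.3).
1 of 2 constraints hold, so this profile is not an equilibrium.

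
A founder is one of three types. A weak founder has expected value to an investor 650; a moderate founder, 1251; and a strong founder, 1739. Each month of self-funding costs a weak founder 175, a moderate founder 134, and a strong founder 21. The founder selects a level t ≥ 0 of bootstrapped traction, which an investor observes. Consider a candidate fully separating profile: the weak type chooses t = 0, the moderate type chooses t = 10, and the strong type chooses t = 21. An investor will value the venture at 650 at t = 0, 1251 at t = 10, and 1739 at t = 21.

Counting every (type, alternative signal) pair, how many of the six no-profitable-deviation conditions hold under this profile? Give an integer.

Strong (own payoff 1739 − 21×21 = 1298): to t=0 gives 650 → no gain ✓; to t=10 gives 1251 − 21×10 = 1041 → no gain ✓.
Moderate (own payoff 1251 − 134×10 = -89): to t=0 gives 650 → profitable ✗; to t=21 gives 1739 − 134×21 = -1075 → no gain ✓.
Weak (own payoff 650): to t=10 gives 1251 − 175×10 = -499 → no gain ✓; to t=21 gives 1739 − 175×21 = -1936 → no gain ✓.
5 of the 6 constraints hold; not an equilibrium.

5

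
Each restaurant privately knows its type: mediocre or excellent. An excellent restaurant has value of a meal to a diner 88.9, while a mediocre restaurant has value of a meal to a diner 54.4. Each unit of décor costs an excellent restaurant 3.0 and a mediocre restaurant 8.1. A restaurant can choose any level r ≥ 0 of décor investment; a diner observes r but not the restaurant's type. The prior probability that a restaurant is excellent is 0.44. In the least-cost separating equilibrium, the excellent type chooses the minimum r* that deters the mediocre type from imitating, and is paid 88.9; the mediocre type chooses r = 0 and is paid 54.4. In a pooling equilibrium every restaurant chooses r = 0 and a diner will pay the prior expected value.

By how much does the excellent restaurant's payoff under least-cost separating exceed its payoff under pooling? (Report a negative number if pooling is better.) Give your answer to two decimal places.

Least-cost separating signal: r* solves 54.4 = 88.9 − 8.1·r*, so r* = (88.9 − 54.4)/8.1 ≈ 4.2593.
Excellent type's separating payoff: 88.9 − 3.0 × r* = 88.9 − 3.0 × (88.9 − 54.4)/8.1 = 88.9 − 103.5/8.1 ≈ 76.1222.
Pooling payoff: 0.44 × 88.9 + 0.56 × 54.4 = 69.58.
Difference: 76.1222 − 69.58 = 6.5422, i.e. 6.54 to two decimal places.
The excellent type prefers to separate.

6.54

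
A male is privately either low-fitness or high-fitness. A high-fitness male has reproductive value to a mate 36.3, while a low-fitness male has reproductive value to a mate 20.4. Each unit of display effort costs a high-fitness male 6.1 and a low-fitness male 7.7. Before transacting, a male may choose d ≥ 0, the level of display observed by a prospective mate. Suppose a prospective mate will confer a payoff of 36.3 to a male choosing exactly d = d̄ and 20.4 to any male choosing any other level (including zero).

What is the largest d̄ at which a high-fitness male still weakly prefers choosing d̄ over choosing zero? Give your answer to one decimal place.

Choosing d̄ yields the high-fitness type 36.3 − 6.1·d̄; choosing zero yields 20.4.
The high-fitness type is indifferent at 36.3 − 6.1·d̄ = 20.4, i.e. d̄ = (36.3 − 20.4) / 6.1 ≈ 2.6.
For any d̄ above 2.6 the high-fitness type would rather pool at zero, so separation collapses.

2.6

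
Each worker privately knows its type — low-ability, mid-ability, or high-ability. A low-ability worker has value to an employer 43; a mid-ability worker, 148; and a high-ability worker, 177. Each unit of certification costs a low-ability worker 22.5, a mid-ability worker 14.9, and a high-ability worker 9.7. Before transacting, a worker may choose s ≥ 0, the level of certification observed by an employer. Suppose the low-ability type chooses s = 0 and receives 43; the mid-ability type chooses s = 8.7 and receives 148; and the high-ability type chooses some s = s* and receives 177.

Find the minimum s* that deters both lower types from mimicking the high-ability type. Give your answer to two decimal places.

Mid-ability type (on-path payoff 148 − 14.9×8.7 = 18.37) won't mimic when 18.37 ≥ 177 − 14.9·s*, i.e. s* ≥ 10.65.
Low-ability type (on-path payoff 43) won't mimic when 43 ≥ 177 − 22.5·s*, i.e. s* ≥ 5.96.
Both must hold, so s* = max(5.96, 10.65) = 10.65. The mid-ability type's constraint binds.

10.65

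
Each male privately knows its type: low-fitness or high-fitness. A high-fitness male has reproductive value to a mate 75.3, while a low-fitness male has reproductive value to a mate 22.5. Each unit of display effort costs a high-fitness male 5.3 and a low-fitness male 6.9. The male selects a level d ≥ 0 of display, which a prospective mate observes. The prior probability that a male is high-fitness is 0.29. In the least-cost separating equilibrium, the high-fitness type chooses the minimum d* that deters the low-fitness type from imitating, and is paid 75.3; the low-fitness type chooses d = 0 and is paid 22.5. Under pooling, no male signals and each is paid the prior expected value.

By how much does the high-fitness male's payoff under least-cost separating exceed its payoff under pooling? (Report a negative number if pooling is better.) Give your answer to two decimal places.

-3.07

Least-cost separating signal: d* solves 22.5 = 75.3 − 6.9·d*, so d* = (75.3 − 22.5)/6.9 ≈ 7.6522.
High-fitness type's separating payoff: 75.3 − 5.3 × d* = 75.3 − 5.3 × (75.3 − 22.5)/6.9 = 75.3 − 279.84/6.9 ≈ 34.7435.
Pooling payoff: 0.29 × 75.3 + 0.71 × 22.5 = 37.812.
Difference: 34.7435 − 37.812 = -3.0685, i.e. -3.07 to two decimal places.
The high-fitness type would prefer the pooling outcome.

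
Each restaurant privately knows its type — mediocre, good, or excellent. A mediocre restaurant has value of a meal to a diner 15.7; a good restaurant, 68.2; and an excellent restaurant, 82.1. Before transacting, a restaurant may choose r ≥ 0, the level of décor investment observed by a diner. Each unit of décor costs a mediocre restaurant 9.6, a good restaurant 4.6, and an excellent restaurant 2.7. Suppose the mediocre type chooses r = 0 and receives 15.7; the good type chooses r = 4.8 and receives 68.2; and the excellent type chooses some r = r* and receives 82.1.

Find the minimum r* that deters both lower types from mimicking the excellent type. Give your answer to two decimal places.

Good type (on-path payoff 68.2 − 4.6×4.8 = 46.12) won't mimic when 46.12 ≥ 82.1 − 4.6·r*, i.e. r* ≥ 7.82.
Mediocre type (on-path payoff 15.7) won't mimic when 15.7 ≥ 82.1 − 9.6·r*, i.e. r* ≥ 6.92.
Both must hold, so r* = max(6.92, 7.82) = 7.82. The good type's constraint binds.

7.82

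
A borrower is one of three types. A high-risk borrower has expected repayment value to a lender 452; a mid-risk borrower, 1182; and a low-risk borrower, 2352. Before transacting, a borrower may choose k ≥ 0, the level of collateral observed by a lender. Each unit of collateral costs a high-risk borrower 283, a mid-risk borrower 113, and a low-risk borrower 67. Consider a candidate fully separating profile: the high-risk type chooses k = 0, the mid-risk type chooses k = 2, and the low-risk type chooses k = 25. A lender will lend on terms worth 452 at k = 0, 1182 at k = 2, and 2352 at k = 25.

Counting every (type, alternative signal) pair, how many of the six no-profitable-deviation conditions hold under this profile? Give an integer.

4

Low-risk (own payoff 2352 − 67×25 = 677): to k=0 gives 452 → no gain ✓; to k=2 gives 1182 − 67×2 = 1048 → profitable ✗.
High-risk (own payoff 452): to k=2 gives 1182 − 283×2 = 616 → profitable ✗; to k=25 gives 2352 − 283×25 = -4723 → no gain ✓.
Mid-risk (own payoff 1182 − 113×2 = 956): to k=0 gives 452 → no gain ✓; to k=25 gives 2352 − 113×25 = -473 → no gain ✓.
4 of the 6 constraints hold; not an equilibrium.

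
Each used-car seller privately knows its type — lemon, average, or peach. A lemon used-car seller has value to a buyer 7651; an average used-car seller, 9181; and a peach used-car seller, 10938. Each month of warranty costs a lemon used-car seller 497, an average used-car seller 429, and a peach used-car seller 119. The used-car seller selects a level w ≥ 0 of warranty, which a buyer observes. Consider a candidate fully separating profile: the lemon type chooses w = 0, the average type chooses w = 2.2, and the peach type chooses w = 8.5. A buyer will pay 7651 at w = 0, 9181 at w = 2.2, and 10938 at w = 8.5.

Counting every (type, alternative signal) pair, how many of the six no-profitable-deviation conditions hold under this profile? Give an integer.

5

Average (own payoff 9181 − 429×2.2 = 8237.2): to w=0 gives 7651 → no gain ✓; to w=8.5 gives 10938 − 429×8.5 = 7291.5 → no gain ✓.
Peach (own payoff 10938 − 119×8.5 = 9926.5): to w=0 gives 7651 → no gain ✓; to w=2.2 gives 9181 − 119×2.2 = 8919.2 → no gain ✓.
Lemon (own payoff 7651): to w=2.2 gives 9181 − 497×2.2 = 8087.6 → profitable ✗; to w=8.5 gives 10938 − 497×8.5 = 6713.5 → no gain ✓.
5 of the 6 constraints hold; not an equilibrium.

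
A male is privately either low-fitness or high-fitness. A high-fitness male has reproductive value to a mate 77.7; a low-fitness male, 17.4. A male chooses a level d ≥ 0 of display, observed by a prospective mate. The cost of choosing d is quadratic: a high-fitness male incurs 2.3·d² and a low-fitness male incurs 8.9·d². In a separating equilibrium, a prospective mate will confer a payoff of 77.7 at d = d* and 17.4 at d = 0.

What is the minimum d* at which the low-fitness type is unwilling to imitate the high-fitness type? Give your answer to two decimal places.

The low-fitness type at d = 0 receives 17.4; imitating at d* yields 77.7 − 8.9·d*².
Indifference: 17.4 = 77.7 − 8.9·d*², so d*² = (77.7 − 17.4) / 8.9 ≈ 6.7753.
d* = √6.7753 ≈ 2.60.

2.60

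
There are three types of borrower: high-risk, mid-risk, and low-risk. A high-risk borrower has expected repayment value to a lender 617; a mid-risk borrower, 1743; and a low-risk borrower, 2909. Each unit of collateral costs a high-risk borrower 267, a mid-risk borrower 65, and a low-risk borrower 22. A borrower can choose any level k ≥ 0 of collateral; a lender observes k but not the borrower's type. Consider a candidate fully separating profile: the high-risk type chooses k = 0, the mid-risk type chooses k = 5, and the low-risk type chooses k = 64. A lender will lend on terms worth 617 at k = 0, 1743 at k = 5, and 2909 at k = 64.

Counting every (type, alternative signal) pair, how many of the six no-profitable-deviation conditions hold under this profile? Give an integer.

5

High-risk (own payoff 617): to k=5 gives 1743 − 267×5 = 408 → no gain ✓; to k=64 gives 2909 − 267×64 = -14179 → no gain ✓.
Mid-risk (own payoff 1743 − 65×5 = 1418): to k=0 gives 617 → no gain ✓; to k=64 gives 2909 − 65×64 = -1251 → no gain ✓.
Low-risk (own payoff 2909 − 22×64 = 1501): to k=0 gives 617 → no gain ✓; to k=5 gives 1743 − 22×5 = 1633 → profitable ✗.
5 of the 6 constraints hold; not an equilibrium.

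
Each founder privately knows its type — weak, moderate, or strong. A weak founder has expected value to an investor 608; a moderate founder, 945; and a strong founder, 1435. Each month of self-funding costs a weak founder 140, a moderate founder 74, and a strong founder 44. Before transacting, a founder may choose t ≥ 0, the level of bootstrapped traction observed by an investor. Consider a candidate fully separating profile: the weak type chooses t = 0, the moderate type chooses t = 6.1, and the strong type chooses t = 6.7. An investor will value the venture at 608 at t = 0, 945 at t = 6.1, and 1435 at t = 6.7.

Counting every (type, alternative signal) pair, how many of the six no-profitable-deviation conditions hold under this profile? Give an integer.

Weak (own payoff 608): to t=6.1 gives 945 − 140×6.1 = 91 → no gain ✓; to t=6.7 gives 1435 − 140×6.7 = 497 → no gain ✓.
Moderate (own payoff 945 − 74×6.1 = 493.6): to t=0 gives 608 → profitable ✗; to t=6.7 gives 1435 − 74×6.7 = 939.2 → profitable ✗.
Strong (own payoff 1435 − 44×6.7 = 1140.2): to t=0 gives 608 → no gain ✓; to t=6.1 gives 945 − 44×6.1 = 676.6 → no gain ✓.
4 of the 6 constraints hold; not an equilibrium.

4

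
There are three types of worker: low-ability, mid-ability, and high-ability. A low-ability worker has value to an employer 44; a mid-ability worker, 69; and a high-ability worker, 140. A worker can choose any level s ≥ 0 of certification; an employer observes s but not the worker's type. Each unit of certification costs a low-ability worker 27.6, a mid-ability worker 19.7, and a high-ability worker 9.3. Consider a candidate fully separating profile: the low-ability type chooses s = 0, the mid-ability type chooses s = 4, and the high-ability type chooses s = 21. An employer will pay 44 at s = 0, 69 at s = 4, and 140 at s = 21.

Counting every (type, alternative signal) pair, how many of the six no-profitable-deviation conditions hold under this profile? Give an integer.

3

Mid-ability (own payoff 69 − 19.7×4 = -9.8): to s=0 gives 44 → profitable ✗; to s=21 gives 140 − 19.7×21 = -273.7 → no gain ✓.
High-ability (own payoff 140 − 9.3×21 = -55.3): to s=0 gives 44 → profitable ✗; to s=4 gives 69 − 9.3×4 = 31.8 → profitable ✗.
Low-ability (own payoff 44): to s=4 gives 69 − 27.6×4 = -41.4 → no gain ✓; to s=21 gives 140 − 27.6×21 = -439.6 → no gain ✓.
3 of the 6 constraints hold; not an equilibrium.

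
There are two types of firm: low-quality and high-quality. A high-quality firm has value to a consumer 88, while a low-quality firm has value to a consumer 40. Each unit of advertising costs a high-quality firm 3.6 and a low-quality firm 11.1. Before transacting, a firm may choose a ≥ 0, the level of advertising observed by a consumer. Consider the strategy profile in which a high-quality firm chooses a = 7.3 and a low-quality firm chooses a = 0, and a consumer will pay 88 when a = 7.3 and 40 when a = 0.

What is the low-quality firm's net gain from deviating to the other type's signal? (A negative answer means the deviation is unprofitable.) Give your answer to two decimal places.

Playing a = 0 the low-quality firm receives 40.
Deviating to a = 7.3 brings payment 88 at cost 11.1 × 7.3 = 81.03, netting 6.97.
Gain from deviating: 6.97 − 40 = -33.03.
The gain is negative, so the low-quality type's incentive-compatibility constraint is satisfied.

-33.03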